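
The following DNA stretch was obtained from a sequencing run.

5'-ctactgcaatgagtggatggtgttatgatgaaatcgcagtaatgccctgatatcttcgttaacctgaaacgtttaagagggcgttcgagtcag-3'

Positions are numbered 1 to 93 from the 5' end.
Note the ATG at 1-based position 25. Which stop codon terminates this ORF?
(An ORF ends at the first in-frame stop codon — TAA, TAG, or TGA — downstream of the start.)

TAA

Codons from position 25: ATG (25–27), ATG (28–30), AAA (31–33), TCG (34–36), CAG (37–39), TAA (40–42).
The first in-frame stop codon is TAA.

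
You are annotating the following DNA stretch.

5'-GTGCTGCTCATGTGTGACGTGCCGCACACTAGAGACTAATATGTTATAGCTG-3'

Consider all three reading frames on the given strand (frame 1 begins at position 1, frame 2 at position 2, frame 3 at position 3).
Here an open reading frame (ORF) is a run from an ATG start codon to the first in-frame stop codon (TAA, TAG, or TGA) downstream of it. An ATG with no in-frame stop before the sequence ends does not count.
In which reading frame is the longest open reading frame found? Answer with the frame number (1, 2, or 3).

Frame 1: GTG CTG CTC ATG TGT GAC GTG CCG CAC ACT AGA GAC TAA TAT GTT ATA GCT — ATG at 10, stop TAA at 37 → 30 nt.
Frame 2: TGC TGC TCA TGT GTG ACG TGC CGC ACA CTA GAG ACT AAT ATG TTA TAG CTG — ATG at 41, stop TAG at 47 → 9 nt.
Frame 3: GCT GCT CAT GTG TGA CGT GCC GCA CAC TAG AGA CTA ATA TGT TAT AGC — no ATG→stop ORF.
Longest ORF is 30 nt in frame 1 (positions 10–39).

1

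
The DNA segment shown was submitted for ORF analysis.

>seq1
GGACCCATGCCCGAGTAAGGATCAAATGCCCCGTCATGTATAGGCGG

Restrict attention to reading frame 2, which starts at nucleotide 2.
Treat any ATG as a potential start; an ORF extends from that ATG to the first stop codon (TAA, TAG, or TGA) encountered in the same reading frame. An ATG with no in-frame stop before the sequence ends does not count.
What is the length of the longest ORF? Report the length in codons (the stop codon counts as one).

6

Frame 2: GAC CCA TGC CCG AGT AAG GAT CAA ATG CCC CGT CAT GTA TAG GCG — ATG at 26, stop TAG at 41 → 18 nt.
Longest: frame 2, positions 26–43, 18 nt = 6 codons = 5 aa. → 6 codons.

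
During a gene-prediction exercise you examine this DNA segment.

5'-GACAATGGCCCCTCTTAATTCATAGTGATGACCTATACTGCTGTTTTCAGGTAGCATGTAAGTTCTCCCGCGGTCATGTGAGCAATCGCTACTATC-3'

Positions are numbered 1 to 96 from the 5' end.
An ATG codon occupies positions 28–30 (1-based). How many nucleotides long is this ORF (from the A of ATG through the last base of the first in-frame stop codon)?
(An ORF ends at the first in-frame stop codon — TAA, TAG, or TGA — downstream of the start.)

Codons from position 28: ATG (28–30), ACC (31–33), TAT (34–36), ACT (37–39), GCT (40–42), GTT (43–45), TTC (46–48), AGG (49–51), TAG (52–54).
TAG is the first in-frame stop; ORF spans 28–54, 27 nucleotides.

27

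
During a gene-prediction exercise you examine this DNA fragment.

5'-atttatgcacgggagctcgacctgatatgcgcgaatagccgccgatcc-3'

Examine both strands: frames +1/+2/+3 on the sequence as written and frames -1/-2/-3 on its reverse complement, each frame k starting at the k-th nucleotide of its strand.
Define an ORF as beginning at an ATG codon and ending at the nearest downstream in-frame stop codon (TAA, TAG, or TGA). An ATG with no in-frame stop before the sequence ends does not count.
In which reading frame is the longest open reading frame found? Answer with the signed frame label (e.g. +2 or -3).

Reverse complement (5'→3'): GGATCGGCGGCTATTCGCGCATATCAGGTCGAGCTCCCGTGCATAAAT
Frame +1: ATT TAT GCA CGG GAG CTC GAC CTG ATA TGC GCG AAT AGC CGC CGA TCC — no ATG→stop ORF.
Frame +2: TTT ATG CAC GGG AGC TCG ACC TGA TAT GCG CGA ATA GCC GCC GAT — ATG at 5, stop TGA at 23 → 21 nt.
Frame +3: TTA TGC ACG GGA GCT CGA CCT GAT ATG CGC GAA TAG CCG CCG ATC — ATG at 27, stop TAG at 36 → 12 nt.
Frame -1: GGA TCG GCG GCT ATT CGC GCA TAT CAG GTC GAG CTC CCG TGC ATA AAT — no ATG→stop ORF.
Frame -2: GAT CGG CGG CTA TTC GCG CAT ATC AGG TCG AGC TCC CGT GCA TAA — no ATG→stop ORF.
Frame -3: ATC GGC GGC TAT TCG CGC ATA TCA GGT CGA GCT CCC GTG CAT AAA — no ATG→stop ORF.
Longest ORF is 21 nt in frame +2 (positions 5–25).

+2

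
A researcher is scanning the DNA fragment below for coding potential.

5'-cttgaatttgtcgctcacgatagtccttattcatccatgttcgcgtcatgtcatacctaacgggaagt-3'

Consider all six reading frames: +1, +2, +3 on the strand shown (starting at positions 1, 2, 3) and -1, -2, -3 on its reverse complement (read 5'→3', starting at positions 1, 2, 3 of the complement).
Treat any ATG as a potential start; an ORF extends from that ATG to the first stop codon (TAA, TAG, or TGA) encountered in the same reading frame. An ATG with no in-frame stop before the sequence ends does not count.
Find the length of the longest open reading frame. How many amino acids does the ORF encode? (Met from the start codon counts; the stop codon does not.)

Reverse complement (5'→3'): ACTTCCCGTTAGGTATGACATGACGCGAACATGGATGAATAAGGACTATCGTGAGCGACAAATTCAAG
Frame +1: CTT GAA TTT GTC GCT CAC GAT AGT CCT TAT TCA TCC ATG TTC GCG TCA TGT CAT ACC TAA CGG GAA — ATG at 37, stop TAA at 58 → 24 nt.
Frame +2: TTG AAT TTG TCG CTC ACG ATA GTC CTT ATT CAT CCA TGT TCG CGT CAT GTC ATA CCT AAC GGG AAG — no ATG→stop ORF.
Frame +3: TGA ATT TGT CGC TCA CGA TAG TCC TTA TTC ATC CAT GTT CGC GTC ATG TCA TAC CTA ACG GGA AGT — no ATG→stop ORF.
Frame -1: ACT TCC CGT TAG GTA TGA CAT GAC GCG AAC ATG GAT GAA TAA GGA CTA TCG TGA GCG ACA AAT TCA — ATG at 31, stop TAA at 40 → 12 nt.
Frame -2: CTT CCC GTT AGG TAT GAC ATG ACG CGA ACA TGG ATG AAT AAG GAC TAT CGT GAG CGA CAA ATT CAA — no ATG→stop ORF.
Frame -3: TTC CCG TTA GGT ATG ACA TGA CGC GAA CAT GGA TGA ATA AGG ACT ATC GTG AGC GAC AAA TTC AAG — ATG at 15, stop TGA at 21 → 9 nt.
Longest: frame +1, positions 37–60, 24 nt = 8 codons = 7 aa. → 7 amino acids.

7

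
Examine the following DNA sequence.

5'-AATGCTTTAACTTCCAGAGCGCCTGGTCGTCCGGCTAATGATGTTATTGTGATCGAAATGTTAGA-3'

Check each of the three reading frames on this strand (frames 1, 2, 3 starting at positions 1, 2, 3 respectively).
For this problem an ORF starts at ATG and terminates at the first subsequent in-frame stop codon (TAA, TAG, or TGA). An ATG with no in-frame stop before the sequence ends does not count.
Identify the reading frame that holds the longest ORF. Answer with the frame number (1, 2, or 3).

2

Frame 1: AAT GCT TTA ACT TCC AGA GCG CCT GGT CGT CCG GCT AAT GAT GTT ATT GTG ATC GAA ATG TTA — no ATG→stop ORF.
Frame 2: ATG CTT TAA CTT CCA GAG CGC CTG GTC GTC CGG CTA ATG ATG TTA TTG TGA TCG AAA TGT TAG — ATG at 2, stop TAA at 8 → 9 nt; ATG at 38, stop TGA at 50 → 15 nt; ATG at 41, stop TGA at 50 → 12 nt.
Frame 3: TGC TTT AAC TTC CAG AGC GCC TGG TCG TCC GGC TAA TGA TGT TAT TGT GAT CGA AAT GTT AGA — no ATG→stop ORF.
Longest ORF is 15 nt in frame 2 (positions 38–52).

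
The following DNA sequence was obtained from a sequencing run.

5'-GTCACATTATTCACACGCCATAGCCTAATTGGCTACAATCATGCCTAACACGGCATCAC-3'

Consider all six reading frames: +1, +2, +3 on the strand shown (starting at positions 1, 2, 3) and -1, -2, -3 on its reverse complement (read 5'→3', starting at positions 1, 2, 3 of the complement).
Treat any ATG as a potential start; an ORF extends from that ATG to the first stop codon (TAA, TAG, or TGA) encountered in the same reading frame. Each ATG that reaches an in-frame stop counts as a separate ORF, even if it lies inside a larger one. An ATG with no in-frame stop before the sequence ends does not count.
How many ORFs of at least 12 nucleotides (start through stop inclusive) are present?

3

Reverse complement (5'→3'): GTGATGCCGTGTTAGGCATGATTGTAGCCAATTAGGCTATGGCGTGTGAATAATGTGAC
Frame +1: GTC ACA TTA TTC ACA CGC CAT AGC CTA ATT GGC TAC AAT CAT GCC TAA CAC GGC ATC — no ATG→stop ORF.
Frame +2: TCA CAT TAT TCA CAC GCC ATA GCC TAA TTG GCT ACA ATC ATG CCT AAC ACG GCA TCA — no ATG→stop ORF.
Frame +3: CAC ATT ATT CAC ACG CCA TAG CCT AAT TGG CTA CAA TCA TGC CTA ACA CGG CAT CAC — no ATG→stop ORF.
Frame -1: GTG ATG CCG TGT TAG GCA TGA TTG TAG CCA ATT AGG CTA TGG CGT GTG AAT AAT GTG — ATG at 4, stop TAG at 13 → 12 nt.
Frame -2: TGA TGC CGT GTT AGG CAT GAT TGT AGC CAA TTA GGC TAT GGC GTG TGA ATA ATG TGA — ATG at 53, stop TGA at 56 → 6 nt.
Frame -3: GAT GCC GTG TTA GGC ATG ATT GTA GCC AAT TAG GCT ATG GCG TGT GAA TAA TGT GAC — ATG at 18, stop TAG at 33 → 18 nt; ATG at 39, stop TAA at 51 → 15 nt.
ORFs ≥ 12 nucleotides: frame -1 4–15 (12 nucleotides), frame -3 18–35 (18 nucleotides), frame -3 39–53 (15 nucleotides). Count = 3.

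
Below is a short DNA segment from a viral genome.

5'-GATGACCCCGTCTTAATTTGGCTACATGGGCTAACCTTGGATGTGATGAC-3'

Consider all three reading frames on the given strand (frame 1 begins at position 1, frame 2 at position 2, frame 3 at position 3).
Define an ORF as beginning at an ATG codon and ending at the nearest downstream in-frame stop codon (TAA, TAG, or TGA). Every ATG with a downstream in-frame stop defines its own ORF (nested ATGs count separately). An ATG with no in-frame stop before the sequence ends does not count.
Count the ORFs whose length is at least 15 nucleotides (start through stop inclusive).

Frame 1: GAT GAC CCC GTC TTA ATT TGG CTA CAT GGG CTA ACC TTG GAT GTG ATG — no ATG→stop ORF.
Frame 2: ATG ACC CCG TCT TAA TTT GGC TAC ATG GGC TAA CCT TGG ATG TGA TGA — ATG at 2, stop TAA at 14 → 15 nt; ATG at 26, stop TAA at 32 → 9 nt; ATG at 41, stop TGA at 44 → 6 nt.
Frame 3: TGA CCC CGT CTT AAT TTG GCT ACA TGG GCT AAC CTT GGA TGT GAT GAC — no ATG→stop ORF.
ORFs ≥ 15 nucleotides: frame 2 2–16 (15 nucleotides). Count = 1.

1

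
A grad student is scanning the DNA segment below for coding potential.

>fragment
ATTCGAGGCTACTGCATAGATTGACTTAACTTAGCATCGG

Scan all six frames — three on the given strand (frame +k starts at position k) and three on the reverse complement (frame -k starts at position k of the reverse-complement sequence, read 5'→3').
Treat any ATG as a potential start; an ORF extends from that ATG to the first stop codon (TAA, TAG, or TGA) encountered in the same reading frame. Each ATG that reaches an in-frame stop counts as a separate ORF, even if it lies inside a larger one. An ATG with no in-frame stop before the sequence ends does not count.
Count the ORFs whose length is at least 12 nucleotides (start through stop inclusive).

1

Reverse complement (5'→3'): CCGATGCTAAGTTAAGTCAATCTATGCAGTAGCCTCGAAT
Frame +1: ATT CGA GGC TAC TGC ATA GAT TGA CTT AAC TTA GCA TCG — no ATG→stop ORF.
Frame +2: TTC GAG GCT ACT GCA TAG ATT GAC TTA ACT TAG CAT CGG — no ATG→stop ORF.
Frame +3: TCG AGG CTA CTG CAT AGA TTG ACT TAA CTT AGC ATC — no ATG→stop ORF.
Frame -1: CCG ATG CTA AGT TAA GTC AAT CTA TGC AGT AGC CTC GAA — ATG at 4, stop TAA at 13 → 12 nt.
Frame -2: CGA TGC TAA GTT AAG TCA ATC TAT GCA GTA GCC TCG AAT — no ATG→stop ORF.
Frame -3: GAT GCT AAG TTA AGT CAA TCT ATG CAG TAG CCT CGA — ATG at 24, stop TAG at 30 → 9 nt.
ORFs ≥ 12 nucleotides: frame -1 4–15 (12 nucleotides). Count = 1.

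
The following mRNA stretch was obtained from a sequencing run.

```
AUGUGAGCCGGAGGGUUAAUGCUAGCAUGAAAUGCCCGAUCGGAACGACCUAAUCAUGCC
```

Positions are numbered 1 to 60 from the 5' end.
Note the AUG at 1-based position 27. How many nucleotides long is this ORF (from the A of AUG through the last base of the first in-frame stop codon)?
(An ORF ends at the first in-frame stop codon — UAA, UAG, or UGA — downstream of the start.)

Codons from position 27: AUG (27–29), AAA (30–32), UGC (33–35), CCG (36–38), AUC (39–41), GGA (42–44), ACG (45–47), ACC (48–50), UAA (51–53).
UAA is the first in-frame stop; ORF spans 27–53, 27 nucleotides.

27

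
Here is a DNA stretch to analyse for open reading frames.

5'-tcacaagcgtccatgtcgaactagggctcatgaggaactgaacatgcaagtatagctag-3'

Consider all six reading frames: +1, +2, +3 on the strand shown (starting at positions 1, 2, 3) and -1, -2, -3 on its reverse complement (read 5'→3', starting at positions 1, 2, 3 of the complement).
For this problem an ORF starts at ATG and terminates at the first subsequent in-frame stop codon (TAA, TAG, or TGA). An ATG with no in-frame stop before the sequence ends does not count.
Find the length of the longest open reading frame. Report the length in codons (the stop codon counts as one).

6

Reverse complement (5'→3'): CTAGCTATACTTGCATGTTCAGTTCCTCATGAGCCCTAGTTCGACATGGACGCTTGTGA
Frame +1: TCA CAA GCG TCC ATG TCG AAC TAG GGC TCA TGA GGA ACT GAA CAT GCA AGT ATA GCT — ATG at 13, stop TAG at 22 → 12 nt.
Frame +2: CAC AAG CGT CCA TGT CGA ACT AGG GCT CAT GAG GAA CTG AAC ATG CAA GTA TAG CTA — ATG at 44, stop TAG at 53 → 12 nt.
Frame +3: ACA AGC GTC CAT GTC GAA CTA GGG CTC ATG AGG AAC TGA ACA TGC AAG TAT AGC TAG — ATG at 30, stop TGA at 39 → 12 nt.
Frame -1: CTA GCT ATA CTT GCA TGT TCA GTT CCT CAT GAG CCC TAG TTC GAC ATG GAC GCT TGT — no ATG→stop ORF.
Frame -2: TAG CTA TAC TTG CAT GTT CAG TTC CTC ATG AGC CCT AGT TCG ACA TGG ACG CTT GTG — no ATG→stop ORF.
Frame -3: AGC TAT ACT TGC ATG TTC AGT TCC TCA TGA GCC CTA GTT CGA CAT GGA CGC TTG TGA — ATG at 15, stop TGA at 30 → 18 nt.
Longest: frame -3, positions 15–32, 18 nt = 6 codons = 5 aa. → 6 codons.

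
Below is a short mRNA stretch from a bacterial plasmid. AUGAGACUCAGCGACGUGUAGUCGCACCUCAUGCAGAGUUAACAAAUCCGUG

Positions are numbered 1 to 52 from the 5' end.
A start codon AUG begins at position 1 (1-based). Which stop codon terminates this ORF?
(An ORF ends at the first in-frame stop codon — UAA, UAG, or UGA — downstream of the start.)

UAG

Codons from position 1: AUG (1–3), AGA (4–6), CUC (7–9), AGC (10–12), GAC (13–15), GUG (16–18), UAG (19–21).
The first in-frame stop codon is UAG.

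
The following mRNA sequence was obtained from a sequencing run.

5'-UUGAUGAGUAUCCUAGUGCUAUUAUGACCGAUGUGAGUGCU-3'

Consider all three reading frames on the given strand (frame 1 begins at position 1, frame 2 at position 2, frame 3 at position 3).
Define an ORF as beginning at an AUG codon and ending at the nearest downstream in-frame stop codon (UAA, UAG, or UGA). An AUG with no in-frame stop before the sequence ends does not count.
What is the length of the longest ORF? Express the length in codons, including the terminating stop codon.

8

Frame 1: UUG AUG AGU AUC CUA GUG CUA UUA UGA CCG AUG UGA GUG — AUG at 4, stop UGA at 25 → 24 nt; AUG at 31, stop UGA at 34 → 6 nt.
Frame 2: UGA UGA GUA UCC UAG UGC UAU UAU GAC CGA UGU GAG UGC — no AUG→stop ORF.
Frame 3: GAU GAG UAU CCU AGU GCU AUU AUG ACC GAU GUG AGU GCU — no AUG→stop ORF.
Longest: frame 1, positions 4–27, 24 nt = 8 codons = 7 aa. → 8 codons.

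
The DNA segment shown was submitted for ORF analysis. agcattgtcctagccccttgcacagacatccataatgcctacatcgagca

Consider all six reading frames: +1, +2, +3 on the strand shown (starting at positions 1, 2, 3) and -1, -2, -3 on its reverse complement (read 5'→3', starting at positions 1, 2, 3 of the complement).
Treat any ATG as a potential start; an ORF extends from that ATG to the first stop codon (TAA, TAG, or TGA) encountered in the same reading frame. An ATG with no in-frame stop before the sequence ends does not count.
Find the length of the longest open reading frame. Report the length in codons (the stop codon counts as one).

8

Reverse complement (5'→3'): TGCTCGATGTAGGCATTATGGATGTCTGTGCAAGGGGCTAGGACAATGCT
Frame +1: AGC ATT GTC CTA GCC CCT TGC ACA GAC ATC CAT AAT GCC TAC ATC GAG — no ATG→stop ORF.
Frame +2: GCA TTG TCC TAG CCC CTT GCA CAG ACA TCC ATA ATG CCT ACA TCG AGC — no ATG→stop ORF.
Frame +3: CAT TGT CCT AGC CCC TTG CAC AGA CAT CCA TAA TGC CTA CAT CGA GCA — no ATG→stop ORF.
Frame -1: TGC TCG ATG TAG GCA TTA TGG ATG TCT GTG CAA GGG GCT AGG ACA ATG — ATG at 7, stop TAG at 10 → 6 nt.
Frame -2: GCT CGA TGT AGG CAT TAT GGA TGT CTG TGC AAG GGG CTA GGA CAA TGC — no ATG→stop ORF.
Frame -3: CTC GAT GTA GGC ATT ATG GAT GTC TGT GCA AGG GGC TAG GAC AAT GCT — ATG at 18, stop TAG at 39 → 24 nt.
Longest: frame -3, positions 18–41, 24 nt = 8 codons = 7 aa. → 8 codons.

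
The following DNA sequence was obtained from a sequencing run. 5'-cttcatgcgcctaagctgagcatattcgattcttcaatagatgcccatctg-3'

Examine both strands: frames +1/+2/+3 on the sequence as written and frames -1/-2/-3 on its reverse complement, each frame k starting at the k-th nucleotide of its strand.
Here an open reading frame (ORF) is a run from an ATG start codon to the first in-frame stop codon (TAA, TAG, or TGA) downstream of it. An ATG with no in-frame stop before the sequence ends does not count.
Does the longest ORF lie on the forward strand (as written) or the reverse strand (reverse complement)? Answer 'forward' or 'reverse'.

Reverse complement (5'→3'): CAGATGGGCATCTATTGAAGAATCGAATATGCTCAGCTTAGGCGCATGAAG
Frame +1: CTT CAT GCG CCT AAG CTG AGC ATA TTC GAT TCT TCA ATA GAT GCC CAT CTG — no ATG→stop ORF.
Frame +2: TTC ATG CGC CTA AGC TGA GCA TAT TCG ATT CTT CAA TAG ATG CCC ATC — ATG at 5, stop TGA at 17 → 15 nt.
Frame +3: TCA TGC GCC TAA GCT GAG CAT ATT CGA TTC TTC AAT AGA TGC CCA TCT — no ATG→stop ORF.
Frame -1: CAG ATG GGC ATC TAT TGA AGA ATC GAA TAT GCT CAG CTT AGG CGC ATG AAG — ATG at 4, stop TGA at 16 → 15 nt.
Frame -2: AGA TGG GCA TCT ATT GAA GAA TCG AAT ATG CTC AGC TTA GGC GCA TGA — ATG at 29, stop TGA at 47 → 21 nt.
Frame -3: GAT GGG CAT CTA TTG AAG AAT CGA ATA TGC TCA GCT TAG GCG CAT GAA — no ATG→stop ORF.
Forward-strand max 15 nt; reverse-strand max 21 nt. The reverse strand has the longer ORF.

reverse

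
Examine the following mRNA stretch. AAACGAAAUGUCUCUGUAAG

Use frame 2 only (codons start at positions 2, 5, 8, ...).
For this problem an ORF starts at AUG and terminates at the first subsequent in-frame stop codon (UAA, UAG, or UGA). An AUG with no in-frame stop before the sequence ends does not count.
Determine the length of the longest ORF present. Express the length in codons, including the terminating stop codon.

4

Frame 2: AAC GAA AUG UCU CUG UAA — AUG at 8, stop UAA at 17 → 12 nt.
Longest: frame 2, positions 8–19, 12 nt = 4 codons = 3 aa. → 4 codons.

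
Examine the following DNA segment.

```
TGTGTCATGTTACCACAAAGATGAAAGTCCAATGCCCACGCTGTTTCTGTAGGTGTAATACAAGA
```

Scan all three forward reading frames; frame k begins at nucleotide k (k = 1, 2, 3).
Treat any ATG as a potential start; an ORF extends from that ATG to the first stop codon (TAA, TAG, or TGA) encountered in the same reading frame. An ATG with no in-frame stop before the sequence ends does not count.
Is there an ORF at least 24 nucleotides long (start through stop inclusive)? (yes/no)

no

Frame 1: TGT GTC ATG TTA CCA CAA AGA TGA AAG TCC AAT GCC CAC GCT GTT TCT GTA GGT GTA ATA CAA — ATG at 7, stop TGA at 22 → 18 nt.
Frame 2: GTG TCA TGT TAC CAC AAA GAT GAA AGT CCA ATG CCC ACG CTG TTT CTG TAG GTG TAA TAC AAG — ATG at 32, stop TAG at 50 → 21 nt.
Frame 3: TGT CAT GTT ACC ACA AAG ATG AAA GTC CAA TGC CCA CGC TGT TTC TGT AGG TGT AAT ACA AGA — no ATG→stop ORF.
Largest ORF found is 21 nucleotides < 24, so no.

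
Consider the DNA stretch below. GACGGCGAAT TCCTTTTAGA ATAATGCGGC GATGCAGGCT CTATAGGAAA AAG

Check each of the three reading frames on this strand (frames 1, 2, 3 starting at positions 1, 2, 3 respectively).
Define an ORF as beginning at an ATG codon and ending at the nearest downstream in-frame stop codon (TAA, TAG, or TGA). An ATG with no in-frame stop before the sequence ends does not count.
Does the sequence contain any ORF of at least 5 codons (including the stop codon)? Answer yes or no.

yes

Frame 1: GAC GGC GAA TTC CTT TTA GAA TAA TGC GGC GAT GCA GGC TCT ATA GGA AAA — no ATG→stop ORF.
Frame 2: ACG GCG AAT TCC TTT TAG AAT AAT GCG GCG ATG CAG GCT CTA TAG GAA AAA — ATG at 32, stop TAG at 44 → 15 nt.
Frame 3: CGG CGA ATT CCT TTT AGA ATA ATG CGG CGA TGC AGG CTC TAT AGG AAA AAG — no ATG→stop ORF.
Frame 2 has an ORF of 5 codons (positions 32–46) ≥ 5, so yes.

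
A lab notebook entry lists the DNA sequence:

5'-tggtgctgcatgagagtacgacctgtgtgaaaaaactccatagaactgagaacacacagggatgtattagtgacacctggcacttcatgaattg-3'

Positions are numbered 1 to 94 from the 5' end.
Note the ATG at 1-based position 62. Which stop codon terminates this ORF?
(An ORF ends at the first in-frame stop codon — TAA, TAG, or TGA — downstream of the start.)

Codons from position 62: ATG (62–64), TAT (65–67), TAG (68–70).
The first in-frame stop codon is TAG.

TAG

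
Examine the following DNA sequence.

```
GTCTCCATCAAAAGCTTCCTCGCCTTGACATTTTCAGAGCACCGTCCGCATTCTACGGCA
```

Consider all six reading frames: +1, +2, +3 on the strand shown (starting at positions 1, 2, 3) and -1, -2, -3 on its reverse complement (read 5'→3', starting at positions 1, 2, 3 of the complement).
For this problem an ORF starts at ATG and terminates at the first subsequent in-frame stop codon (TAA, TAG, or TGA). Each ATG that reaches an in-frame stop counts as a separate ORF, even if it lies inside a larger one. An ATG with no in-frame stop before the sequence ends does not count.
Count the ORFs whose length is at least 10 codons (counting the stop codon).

Reverse complement (5'→3'): TGCCGTAGAATGCGGACGGTGCTCTGAAAATGTCAAGGCGAGGAAGCTTTTGATGGAGAC
Frame +1: GTC TCC ATC AAA AGC TTC CTC GCC TTG ACA TTT TCA GAG CAC CGT CCG CAT TCT ACG GCA — no ATG→stop ORF.
Frame +2: TCT CCA TCA AAA GCT TCC TCG CCT TGA CAT TTT CAG AGC ACC GTC CGC ATT CTA CGG — no ATG→stop ORF.
Frame +3: CTC CAT CAA AAG CTT CCT CGC CTT GAC ATT TTC AGA GCA CCG TCC GCA TTC TAC GGC — no ATG→stop ORF.
Frame -1: TGC CGT AGA ATG CGG ACG GTG CTC TGA AAA TGT CAA GGC GAG GAA GCT TTT GAT GGA GAC — ATG at 10, stop TGA at 25 → 18 nt.
Frame -2: GCC GTA GAA TGC GGA CGG TGC TCT GAA AAT GTC AAG GCG AGG AAG CTT TTG ATG GAG — no ATG→stop ORF.
Frame -3: CCG TAG AAT GCG GAC GGT GCT CTG AAA ATG TCA AGG CGA GGA AGC TTT TGA TGG AGA — ATG at 30, stop TGA at 51 → 24 nt.
No ORF reaches 10 codons. Count = 0.

0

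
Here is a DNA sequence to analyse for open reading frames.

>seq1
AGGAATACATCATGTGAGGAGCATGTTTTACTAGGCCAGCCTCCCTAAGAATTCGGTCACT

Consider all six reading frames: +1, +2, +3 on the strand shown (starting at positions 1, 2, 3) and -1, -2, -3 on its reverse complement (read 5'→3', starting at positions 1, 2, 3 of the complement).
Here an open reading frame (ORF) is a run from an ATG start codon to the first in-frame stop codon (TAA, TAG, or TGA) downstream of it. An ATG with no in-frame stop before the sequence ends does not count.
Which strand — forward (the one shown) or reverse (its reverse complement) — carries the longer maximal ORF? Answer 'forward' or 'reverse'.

reverse

Reverse complement (5'→3'): AGTGACCGAATTCTTAGGGAGGCTGGCCTAGTAAAACATGCTCCTCACATGATGTATTCCT
Frame +1: AGG AAT ACA TCA TGT GAG GAG CAT GTT TTA CTA GGC CAG CCT CCC TAA GAA TTC GGT CAC — no ATG→stop ORF.
Frame +2: GGA ATA CAT CAT GTG AGG AGC ATG TTT TAC TAG GCC AGC CTC CCT AAG AAT TCG GTC ACT — ATG at 23, stop TAG at 32 → 12 nt.
Frame +3: GAA TAC ATC ATG TGA GGA GCA TGT TTT ACT AGG CCA GCC TCC CTA AGA ATT CGG TCA — ATG at 12, stop TGA at 15 → 6 nt.
Frame -1: AGT GAC CGA ATT CTT AGG GAG GCT GGC CTA GTA AAA CAT GCT CCT CAC ATG ATG TAT TCC — no ATG→stop ORF.
Frame -2: GTG ACC GAA TTC TTA GGG AGG CTG GCC TAG TAA AAC ATG CTC CTC ACA TGA TGT ATT CCT — ATG at 38, stop TGA at 50 → 15 nt.
Frame -3: TGA CCG AAT TCT TAG GGA GGC TGG CCT AGT AAA ACA TGC TCC TCA CAT GAT GTA TTC — no ATG→stop ORF.
Forward-strand max 12 nt; reverse-strand max 15 nt. The reverse strand has the longer ORF.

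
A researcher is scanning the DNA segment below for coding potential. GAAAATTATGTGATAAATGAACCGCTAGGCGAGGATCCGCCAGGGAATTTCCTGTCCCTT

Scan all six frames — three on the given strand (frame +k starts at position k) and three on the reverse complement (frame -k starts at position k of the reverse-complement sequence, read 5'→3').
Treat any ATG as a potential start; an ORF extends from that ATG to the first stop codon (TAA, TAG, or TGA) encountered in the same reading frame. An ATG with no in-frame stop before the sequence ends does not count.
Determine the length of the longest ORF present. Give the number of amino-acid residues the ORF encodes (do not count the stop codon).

3

Reverse complement (5'→3'): AAGGGACAGGAAATTCCCTGGCGGATCCTCGCCTAGCGGTTCATTTATCACATAATTTTC
Frame +1: GAA AAT TAT GTG ATA AAT GAA CCG CTA GGC GAG GAT CCG CCA GGG AAT TTC CTG TCC CTT — no ATG→stop ORF.
Frame +2: AAA ATT ATG TGA TAA ATG AAC CGC TAG GCG AGG ATC CGC CAG GGA ATT TCC TGT CCC — ATG at 8, stop TGA at 11 → 6 nt; ATG at 17, stop TAG at 26 → 12 nt.
Frame +3: AAA TTA TGT GAT AAA TGA ACC GCT AGG CGA GGA TCC GCC AGG GAA TTT CCT GTC CCT — no ATG→stop ORF.
Frame -1: AAG GGA CAG GAA ATT CCC TGG CGG ATC CTC GCC TAG CGG TTC ATT TAT CAC ATA ATT TTC — no ATG→stop ORF.
Frame -2: AGG GAC AGG AAA TTC CCT GGC GGA TCC TCG CCT AGC GGT TCA TTT ATC ACA TAA TTT — no ATG→stop ORF.
Frame -3: GGG ACA GGA AAT TCC CTG GCG GAT CCT CGC CTA GCG GTT CAT TTA TCA CAT AAT TTT — no ATG→stop ORF.
Longest: frame +2, positions 17–28, 12 nt = 4 codons = 3 aa. → 3 amino acids.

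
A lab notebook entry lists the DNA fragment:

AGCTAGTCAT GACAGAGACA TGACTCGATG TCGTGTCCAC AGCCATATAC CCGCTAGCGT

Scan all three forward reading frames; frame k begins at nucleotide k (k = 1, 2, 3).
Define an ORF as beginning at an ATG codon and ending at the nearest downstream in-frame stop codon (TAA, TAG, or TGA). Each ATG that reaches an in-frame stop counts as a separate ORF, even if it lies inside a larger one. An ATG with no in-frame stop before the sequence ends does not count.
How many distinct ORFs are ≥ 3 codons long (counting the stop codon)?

Frame 1: AGC TAG TCA TGA CAG AGA CAT GAC TCG ATG TCG TGT CCA CAG CCA TAT ACC CGC TAG CGT — ATG at 28, stop TAG at 55 → 30 nt.
Frame 2: GCT AGT CAT GAC AGA GAC ATG ACT CGA TGT CGT GTC CAC AGC CAT ATA CCC GCT AGC — no ATG→stop ORF.
Frame 3: CTA GTC ATG ACA GAG ACA TGA CTC GAT GTC GTG TCC ACA GCC ATA TAC CCG CTA GCG — ATG at 9, stop TGA at 21 → 15 nt.
ORFs ≥ 3 codons: frame 1 28–57 (10 codons), frame 3 9–23 (5 codons). Count = 2.

2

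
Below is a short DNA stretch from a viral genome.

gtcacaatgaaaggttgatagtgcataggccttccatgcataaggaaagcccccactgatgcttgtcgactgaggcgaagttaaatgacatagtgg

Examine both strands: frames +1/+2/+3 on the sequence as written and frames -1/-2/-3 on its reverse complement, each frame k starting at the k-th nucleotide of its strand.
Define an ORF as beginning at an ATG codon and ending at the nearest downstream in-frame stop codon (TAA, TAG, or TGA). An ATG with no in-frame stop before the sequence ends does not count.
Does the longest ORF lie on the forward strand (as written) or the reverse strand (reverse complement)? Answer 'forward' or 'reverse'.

Reverse complement (5'→3'): CCACTATGTCATTTAACTTCGCCTCAGTCGACAAGCATCAGTGGGGGCTTTCCTTATGCATGGAAGGCCTATGCACTATCAACCTTTCATTGTGAC
Frame +1: GTC ACA ATG AAA GGT TGA TAG TGC ATA GGC CTT CCA TGC ATA AGG AAA GCC CCC ACT GAT GCT TGT CGA CTG AGG CGA AGT TAA ATG ACA TAG TGG — ATG at 7, stop TGA at 16 → 12 nt; ATG at 85, stop TAG at 91 → 9 nt.
Frame +2: TCA CAA TGA AAG GTT GAT AGT GCA TAG GCC TTC CAT GCA TAA GGA AAG CCC CCA CTG ATG CTT GTC GAC TGA GGC GAA GTT AAA TGA CAT AGT — ATG at 59, stop TGA at 71 → 15 nt.
Frame +3: CAC AAT GAA AGG TTG ATA GTG CAT AGG CCT TCC ATG CAT AAG GAA AGC CCC CAC TGA TGC TTG TCG ACT GAG GCG AAG TTA AAT GAC ATA GTG — ATG at 36, stop TGA at 57 → 24 nt.
Frame -1: CCA CTA TGT CAT TTA ACT TCG CCT CAG TCG ACA AGC ATC AGT GGG GGC TTT CCT TAT GCA TGG AAG GCC TAT GCA CTA TCA ACC TTT CAT TGT GAC — no ATG→stop ORF.
Frame -2: CAC TAT GTC ATT TAA CTT CGC CTC AGT CGA CAA GCA TCA GTG GGG GCT TTC CTT ATG CAT GGA AGG CCT ATG CAC TAT CAA CCT TTC ATT GTG — no ATG→stop ORF.
Frame -3: ACT ATG TCA TTT AAC TTC GCC TCA GTC GAC AAG CAT CAG TGG GGG CTT TCC TTA TGC ATG GAA GGC CTA TGC ACT ATC AAC CTT TCA TTG TGA — ATG at 6, stop TGA at 93 → 90 nt; ATG at 60, stop TGA at 93 → 36 nt.
Forward-strand max 24 nt; reverse-strand max 90 nt. The reverse strand has the longer ORF.

reverse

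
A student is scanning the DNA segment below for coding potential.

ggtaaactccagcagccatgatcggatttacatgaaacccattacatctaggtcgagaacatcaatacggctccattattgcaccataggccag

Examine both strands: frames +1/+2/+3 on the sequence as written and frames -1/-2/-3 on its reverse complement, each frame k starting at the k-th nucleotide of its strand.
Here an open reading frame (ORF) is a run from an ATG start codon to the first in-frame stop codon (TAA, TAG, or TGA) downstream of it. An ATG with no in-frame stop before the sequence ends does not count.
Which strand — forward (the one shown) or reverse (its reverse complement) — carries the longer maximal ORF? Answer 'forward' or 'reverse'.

Reverse complement (5'→3'): CTGGCCTATGGTGCAATAATGGAGCCGTATTGATGTTCTCGACCTAGATGTAATGGGTTTCATGTAAATCCGATCATGGCTGCTGGAGTTTACC
Frame +1: GGT AAA CTC CAG CAG CCA TGA TCG GAT TTA CAT GAA ACC CAT TAC ATC TAG GTC GAG AAC ATC AAT ACG GCT CCA TTA TTG CAC CAT AGG CCA — no ATG→stop ORF.
Frame +2: GTA AAC TCC AGC AGC CAT GAT CGG ATT TAC ATG AAA CCC ATT ACA TCT AGG TCG AGA ACA TCA ATA CGG CTC CAT TAT TGC ACC ATA GGC CAG — no ATG→stop ORF.
Frame +3: TAA ACT CCA GCA GCC ATG ATC GGA TTT ACA TGA AAC CCA TTA CAT CTA GGT CGA GAA CAT CAA TAC GGC TCC ATT ATT GCA CCA TAG GCC — ATG at 18, stop TGA at 33 → 18 nt.
Frame -1: CTG GCC TAT GGT GCA ATA ATG GAG CCG TAT TGA TGT TCT CGA CCT AGA TGT AAT GGG TTT CAT GTA AAT CCG ATC ATG GCT GCT GGA GTT TAC — ATG at 19, stop TGA at 31 → 15 nt.
Frame -2: TGG CCT ATG GTG CAA TAA TGG AGC CGT ATT GAT GTT CTC GAC CTA GAT GTA ATG GGT TTC ATG TAA ATC CGA TCA TGG CTG CTG GAG TTT ACC — ATG at 8, stop TAA at 17 → 12 nt; ATG at 53, stop TAA at 65 → 15 nt; ATG at 62, stop TAA at 65 → 6 nt.
Frame -3: GGC CTA TGG TGC AAT AAT GGA GCC GTA TTG ATG TTC TCG ACC TAG ATG TAA TGG GTT TCA TGT AAA TCC GAT CAT GGC TGC TGG AGT TTA — ATG at 33, stop TAG at 45 → 15 nt; ATG at 48, stop TAA at 51 → 6 nt.
Forward-strand max 18 nt; reverse-strand max 15 nt. The forward strand has the longer ORF.

forward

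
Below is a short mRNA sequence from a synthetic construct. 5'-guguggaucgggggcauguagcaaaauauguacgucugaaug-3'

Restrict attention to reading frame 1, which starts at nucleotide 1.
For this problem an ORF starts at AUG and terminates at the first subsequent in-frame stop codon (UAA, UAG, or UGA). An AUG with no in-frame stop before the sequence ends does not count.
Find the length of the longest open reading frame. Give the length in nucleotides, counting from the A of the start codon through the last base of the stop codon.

Frame 1: GUG UGG AUC GGG GGC AUG UAG CAA AAU AUG UAC GUC UGA AUG — AUG at 16, stop UAG at 19 → 6 nt; AUG at 28, stop UGA at 37 → 12 nt.
Longest: frame 1, positions 28–39, 12 nt = 4 codons = 3 aa. → 12 nucleotides.

12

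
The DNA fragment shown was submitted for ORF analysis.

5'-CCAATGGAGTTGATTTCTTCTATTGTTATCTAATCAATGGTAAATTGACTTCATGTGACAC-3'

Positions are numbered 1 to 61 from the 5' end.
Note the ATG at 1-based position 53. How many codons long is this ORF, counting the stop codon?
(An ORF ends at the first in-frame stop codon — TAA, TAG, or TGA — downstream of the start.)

2

Codons from position 53: ATG (53–55), TGA (56–58).
TGA is the first in-frame stop; that's 2 codons including the stop.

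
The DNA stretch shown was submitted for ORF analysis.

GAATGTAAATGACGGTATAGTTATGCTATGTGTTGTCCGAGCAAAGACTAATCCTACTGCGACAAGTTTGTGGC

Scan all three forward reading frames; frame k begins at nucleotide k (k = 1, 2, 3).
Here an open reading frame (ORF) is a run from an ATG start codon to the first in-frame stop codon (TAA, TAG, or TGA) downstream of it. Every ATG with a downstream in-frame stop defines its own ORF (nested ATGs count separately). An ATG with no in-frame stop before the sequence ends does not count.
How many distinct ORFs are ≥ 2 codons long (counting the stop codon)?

Frame 1: GAA TGT AAA TGA CGG TAT AGT TAT GCT ATG TGT TGT CCG AGC AAA GAC TAA TCC TAC TGC GAC AAG TTT GTG — ATG at 28, stop TAA at 49 → 24 nt.
Frame 2: AAT GTA AAT GAC GGT ATA GTT ATG CTA TGT GTT GTC CGA GCA AAG ACT AAT CCT ACT GCG ACA AGT TTG TGG — no ATG→stop ORF.
Frame 3: ATG TAA ATG ACG GTA TAG TTA TGC TAT GTG TTG TCC GAG CAA AGA CTA ATC CTA CTG CGA CAA GTT TGT GGC — ATG at 3, stop TAA at 6 → 6 nt; ATG at 9, stop TAG at 18 → 12 nt.
ORFs ≥ 2 codons: frame 1 28–51 (8 codons), frame 3 3–8 (2 codons), frame 3 9–20 (4 codons). Count = 3.

3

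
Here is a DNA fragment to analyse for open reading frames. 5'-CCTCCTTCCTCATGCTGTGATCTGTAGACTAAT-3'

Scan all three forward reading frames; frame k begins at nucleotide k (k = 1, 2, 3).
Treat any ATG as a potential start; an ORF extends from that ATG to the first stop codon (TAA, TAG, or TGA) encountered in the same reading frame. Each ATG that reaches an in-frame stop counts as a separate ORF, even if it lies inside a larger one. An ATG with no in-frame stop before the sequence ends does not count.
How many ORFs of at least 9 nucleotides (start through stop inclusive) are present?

Frame 1: CCT CCT TCC TCA TGC TGT GAT CTG TAG ACT AAT — no ATG→stop ORF.
Frame 2: CTC CTT CCT CAT GCT GTG ATC TGT AGA CTA — no ATG→stop ORF.
Frame 3: TCC TTC CTC ATG CTG TGA TCT GTA GAC TAA — ATG at 12, stop TGA at 18 → 9 nt.
ORFs ≥ 9 nucleotides: frame 3 12–20 (9 nucleotides). Count = 1.

1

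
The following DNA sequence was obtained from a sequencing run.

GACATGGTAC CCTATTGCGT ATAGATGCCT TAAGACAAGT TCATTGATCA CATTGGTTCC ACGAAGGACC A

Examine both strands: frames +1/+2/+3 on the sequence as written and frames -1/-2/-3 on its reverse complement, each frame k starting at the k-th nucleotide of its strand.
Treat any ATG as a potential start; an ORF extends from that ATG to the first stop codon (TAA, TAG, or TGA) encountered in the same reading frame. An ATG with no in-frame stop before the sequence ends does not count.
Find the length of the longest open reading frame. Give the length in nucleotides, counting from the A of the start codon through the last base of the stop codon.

Reverse complement (5'→3'): TGGTCCTTCGTGGAACCAATGTGATCAATGAACTTGTCTTAAGGCATCTATACGCAATAGGGTACCATGTC
Frame +1: GAC ATG GTA CCC TAT TGC GTA TAG ATG CCT TAA GAC AAG TTC ATT GAT CAC ATT GGT TCC ACG AAG GAC — ATG at 4, stop TAG at 22 → 21 nt; ATG at 25, stop TAA at 31 → 9 nt.
Frame +2: ACA TGG TAC CCT ATT GCG TAT AGA TGC CTT AAG ACA AGT TCA TTG ATC ACA TTG GTT CCA CGA AGG ACC — no ATG→stop ORF.
Frame +3: CAT GGT ACC CTA TTG CGT ATA GAT GCC TTA AGA CAA GTT CAT TGA TCA CAT TGG TTC CAC GAA GGA CCA — no ATG→stop ORF.
Frame -1: TGG TCC TTC GTG GAA CCA ATG TGA TCA ATG AAC TTG TCT TAA GGC ATC TAT ACG CAA TAG GGT ACC ATG — ATG at 19, stop TGA at 22 → 6 nt; ATG at 28, stop TAA at 40 → 15 nt.
Frame -2: GGT CCT TCG TGG AAC CAA TGT GAT CAA TGA ACT TGT CTT AAG GCA TCT ATA CGC AAT AGG GTA CCA TGT — no ATG→stop ORF.
Frame -3: GTC CTT CGT GGA ACC AAT GTG ATC AAT GAA CTT GTC TTA AGG CAT CTA TAC GCA ATA GGG TAC CAT GTC — no ATG→stop ORF.
Longest: frame +1, positions 4–24, 21 nt = 7 codons = 6 aa. → 21 nucleotides.

21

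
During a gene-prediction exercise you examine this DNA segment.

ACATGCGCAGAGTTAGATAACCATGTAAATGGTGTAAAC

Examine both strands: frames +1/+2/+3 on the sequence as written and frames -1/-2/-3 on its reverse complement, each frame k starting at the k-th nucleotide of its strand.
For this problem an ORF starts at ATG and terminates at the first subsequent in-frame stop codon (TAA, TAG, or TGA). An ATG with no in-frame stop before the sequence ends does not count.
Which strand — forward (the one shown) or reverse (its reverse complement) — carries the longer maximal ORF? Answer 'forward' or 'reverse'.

Reverse complement (5'→3'): GTTTACACCATTTACATGGTTATCTAACTCTGCGCATGT
Frame +1: ACA TGC GCA GAG TTA GAT AAC CAT GTA AAT GGT GTA AAC — no ATG→stop ORF.
Frame +2: CAT GCG CAG AGT TAG ATA ACC ATG TAA ATG GTG TAA — ATG at 23, stop TAA at 26 → 6 nt; ATG at 29, stop TAA at 35 → 9 nt.
Frame +3: ATG CGC AGA GTT AGA TAA CCA TGT AAA TGG TGT AAA — ATG at 3, stop TAA at 18 → 18 nt.
Frame -1: GTT TAC ACC ATT TAC ATG GTT ATC TAA CTC TGC GCA TGT — ATG at 16, stop TAA at 25 → 12 nt.
Frame -2: TTT ACA CCA TTT ACA TGG TTA TCT AAC TCT GCG CAT — no ATG→stop ORF.
Frame -3: TTA CAC CAT TTA CAT GGT TAT CTA ACT CTG CGC ATG — no ATG→stop ORF.
Forward-strand max 18 nt; reverse-strand max 12 nt. The forward strand has the longer ORF.

forward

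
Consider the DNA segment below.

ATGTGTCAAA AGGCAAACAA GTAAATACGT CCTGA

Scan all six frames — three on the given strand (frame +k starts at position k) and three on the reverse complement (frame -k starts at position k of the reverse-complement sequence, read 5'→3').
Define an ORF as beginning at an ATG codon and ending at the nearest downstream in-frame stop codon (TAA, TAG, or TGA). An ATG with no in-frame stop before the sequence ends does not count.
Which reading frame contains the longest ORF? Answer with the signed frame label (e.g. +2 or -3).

Reverse complement (5'→3'): TCAGGACGTATTTACTTGTTTGCCTTTTGACACAT
Frame +1: ATG TGT CAA AAG GCA AAC AAG TAA ATA CGT CCT — ATG at 1, stop TAA at 22 → 24 nt.
Frame +2: TGT GTC AAA AGG CAA ACA AGT AAA TAC GTC CTG — no ATG→stop ORF.
Frame +3: GTG TCA AAA GGC AAA CAA GTA AAT ACG TCC TGA — no ATG→stop ORF.
Frame -1: TCA GGA CGT ATT TAC TTG TTT GCC TTT TGA CAC — no ATG→stop ORF.
Frame -2: CAG GAC GTA TTT ACT TGT TTG CCT TTT GAC ACA — no ATG→stop ORF.
Frame -3: AGG ACG TAT TTA CTT GTT TGC CTT TTG ACA CAT — no ATG→stop ORF.
Longest ORF is 24 nt in frame +1 (positions 1–24).

+1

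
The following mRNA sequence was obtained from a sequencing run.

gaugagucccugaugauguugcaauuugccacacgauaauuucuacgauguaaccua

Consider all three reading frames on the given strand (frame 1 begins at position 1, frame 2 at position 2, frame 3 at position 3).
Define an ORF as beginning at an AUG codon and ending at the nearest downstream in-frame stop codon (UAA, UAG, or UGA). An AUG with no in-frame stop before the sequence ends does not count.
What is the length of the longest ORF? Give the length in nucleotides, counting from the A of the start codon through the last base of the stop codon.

Frame 1: GAU GAG UCC CUG AUG AUG UUG CAA UUU GCC ACA CGA UAA UUU CUA CGA UGU AAC CUA — AUG at 13, stop UAA at 37 → 27 nt; AUG at 16, stop UAA at 37 → 24 nt.
Frame 2: AUG AGU CCC UGA UGA UGU UGC AAU UUG CCA CAC GAU AAU UUC UAC GAU GUA ACC — AUG at 2, stop UGA at 11 → 12 nt.
Frame 3: UGA GUC CCU GAU GAU GUU GCA AUU UGC CAC ACG AUA AUU UCU ACG AUG UAA CCU — AUG at 48, stop UAA at 51 → 6 nt.
Longest: frame 1, positions 13–39, 27 nt = 9 codons = 8 aa. → 27 nucleotides.

27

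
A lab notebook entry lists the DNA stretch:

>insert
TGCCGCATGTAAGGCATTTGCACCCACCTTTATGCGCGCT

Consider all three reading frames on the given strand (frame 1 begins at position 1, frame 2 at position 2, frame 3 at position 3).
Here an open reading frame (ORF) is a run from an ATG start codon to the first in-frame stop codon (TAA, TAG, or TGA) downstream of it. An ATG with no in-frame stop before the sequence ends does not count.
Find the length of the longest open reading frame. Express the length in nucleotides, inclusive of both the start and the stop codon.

Frame 1: TGC CGC ATG TAA GGC ATT TGC ACC CAC CTT TAT GCG CGC — ATG at 7, stop TAA at 10 → 6 nt.
Frame 2: GCC GCA TGT AAG GCA TTT GCA CCC ACC TTT ATG CGC GCT — no ATG→stop ORF.
Frame 3: CCG CAT GTA AGG CAT TTG CAC CCA CCT TTA TGC GCG — no ATG→stop ORF.
Longest: frame 1, positions 7–12, 6 nt = 2 codons = 1 aa. → 6 nucleotides.

6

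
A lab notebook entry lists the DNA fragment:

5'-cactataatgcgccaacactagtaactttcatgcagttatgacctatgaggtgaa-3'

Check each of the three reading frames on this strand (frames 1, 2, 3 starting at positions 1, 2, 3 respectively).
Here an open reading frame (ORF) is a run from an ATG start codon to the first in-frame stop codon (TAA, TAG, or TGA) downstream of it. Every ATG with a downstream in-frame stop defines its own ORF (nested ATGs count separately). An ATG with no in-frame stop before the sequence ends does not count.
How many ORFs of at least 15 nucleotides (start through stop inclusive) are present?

1

Frame 1: CAC TAT AAT GCG CCA ACA CTA GTA ACT TTC ATG CAG TTA TGA CCT ATG AGG TGA — ATG at 31, stop TGA at 40 → 12 nt; ATG at 46, stop TGA at 52 → 9 nt.
Frame 2: ACT ATA ATG CGC CAA CAC TAG TAA CTT TCA TGC AGT TAT GAC CTA TGA GGT GAA — ATG at 8, stop TAG at 20 → 15 nt.
Frame 3: CTA TAA TGC GCC AAC ACT AGT AAC TTT CAT GCA GTT ATG ACC TAT GAG GTG — no ATG→stop ORF.
ORFs ≥ 15 nucleotides: frame 2 8–22 (15 nucleotides). Count = 1.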